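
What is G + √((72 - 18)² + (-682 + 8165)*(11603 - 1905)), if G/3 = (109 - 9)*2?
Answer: 600 + 5*√2902922 ≈ 9119.0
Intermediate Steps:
G = 600 (G = 3*((109 - 9)*2) = 3*(100*2) = 3*200 = 600)
G + √((72 - 18)² + (-682 + 8165)*(11603 - 1905)) = 600 + √((72 - 18)² + (-682 + 8165)*(11603 - 1905)) = 600 + √(54² + 7483*9698) = 600 + √(2916 + 72570134) = 600 + √72573050 = 600 + 5*√2902922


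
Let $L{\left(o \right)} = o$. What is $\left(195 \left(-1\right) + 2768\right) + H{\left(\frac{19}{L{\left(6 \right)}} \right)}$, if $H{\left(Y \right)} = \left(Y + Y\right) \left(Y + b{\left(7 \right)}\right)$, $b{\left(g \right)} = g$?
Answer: $\frac{47473}{18} \approx 2637.4$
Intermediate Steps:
$H{\left(Y \right)} = 2 Y \left(7 + Y\right)$ ($H{\left(Y \right)} = \left(Y + Y\right) \left(Y + 7\right) = 2 Y \left(7 + Y\right)$)
$\left(195 \left(-1\right) + 2768\right) + H{\left(\frac{19}{L{\left(6 \right)}} \right)} = \left(195 \left(-1\right) + 2768\right) + 2 \cdot \frac{19}{6} \left(7 + \frac{19}{6}\right) = \left(-195 + 2768\right) + 2 \cdot 19 \cdot \frac{1}{6} \left(7 + 19 \cdot \frac{1}{6}\right) = 2573 + 2 \cdot \frac{19}{6} \left(7 + \frac{19}{6}\right) = 2573 + 2 \cdot \frac{19}{6} \cdot \frac{61}{6} = 2573 + \frac{1159}{18} = \frac{47473}{18}$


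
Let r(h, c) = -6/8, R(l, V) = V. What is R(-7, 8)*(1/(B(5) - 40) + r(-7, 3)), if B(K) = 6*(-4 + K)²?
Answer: -106/17 ≈ -6.2353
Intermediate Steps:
r(h, c) = -¾ (r(h, c) = -6*⅛ = -¾)
R(-7, 8)*(1/(B(5) - 40) + r(-7, 3)) = 8*(1/(6*(-4 + 5)² - 40) - ¾) = 8*(1/(6*1² - 40) - ¾) = 8*(1/(6*1 - 40) - ¾) = 8*(1/(6 - 40) - ¾) = 8*(1/(-34) - ¾) = 8*(-1/34 - ¾) = 8*(-53/68) = -106/17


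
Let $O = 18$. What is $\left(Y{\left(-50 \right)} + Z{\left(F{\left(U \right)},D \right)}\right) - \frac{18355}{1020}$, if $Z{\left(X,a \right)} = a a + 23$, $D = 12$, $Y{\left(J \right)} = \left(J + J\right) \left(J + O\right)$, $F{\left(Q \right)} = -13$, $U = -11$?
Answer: $\frac{683197}{204} \approx 3349.0$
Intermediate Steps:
$Y{\left(J \right)} = 2 J \left(18 + J\right)$ ($Y{\left(J \right)} = \left(J + J\right) \left(J + 18\right) = 2 J \left(18 + J\right)$)
$Z{\left(X,a \right)} = 23 + a^{2}$ ($Z{\left(X,a \right)} = a^{2} + 23 = 23 + a^{2}$)
$\left(Y{\left(-50 \right)} + Z{\left(F{\left(U \right)},D \right)}\right) - \frac{18355}{1020} = \left(2 \left(-50\right) \left(18 - 50\right) + \left(23 + 12^{2}\right)\right) - \frac{18355}{1020} = \left(2 \left(-50\right) \left(-32\right) + \left(23 + 144\right)\right) - \frac{3671}{204} = \left(3200 + 167\right) - \frac{3671}{204} = 3367 - \frac{3671}{204} = \frac{683197}{204}$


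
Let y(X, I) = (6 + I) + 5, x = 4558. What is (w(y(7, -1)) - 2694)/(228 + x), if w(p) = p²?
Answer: -1297/2393 ≈ -0.54200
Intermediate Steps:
y(X, I) = 11 + I
(w(y(7, -1)) - 2694)/(228 + x) = ((11 - 1)² - 2694)/(228 + 4558) = (10² - 2694)/4786 = (100 - 2694)*(1/4786) = -2594*1/4786 = -1297/2393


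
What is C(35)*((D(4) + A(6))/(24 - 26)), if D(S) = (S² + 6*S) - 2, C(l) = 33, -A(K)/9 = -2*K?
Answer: -2409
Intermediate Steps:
A(K) = 18*K (A(K) = -(-18)*K = 18*K)
D(S) = -2 + S² + 6*S
C(35)*((D(4) + A(6))/(24 - 26)) = 33*(((-2 + 4² + 6*4) + 18*6)/(24 - 26)) = 33*(((-2 + 16 + 24) + 108)/(-2)) = 33*((38 + 108)*(-½)) = 33*(146*(-½)) = 33*(-73) = -2409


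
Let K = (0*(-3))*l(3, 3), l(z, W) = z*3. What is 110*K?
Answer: 0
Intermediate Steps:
l(z, W) = 3*z
K = 0 (K = (0*(-3))*(3*3) = 0*9 = 0)
110*K = 110*0 = 0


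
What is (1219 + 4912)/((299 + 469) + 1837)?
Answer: 6131/2605 ≈ 2.3535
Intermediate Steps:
(1219 + 4912)/((299 + 469) + 1837) = 6131/(768 + 1837) = 6131/2605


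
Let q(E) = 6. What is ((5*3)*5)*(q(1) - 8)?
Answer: -150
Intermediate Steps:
((5*3)*5)*(q(1) - 8) = ((5*3)*5)*(6 - 8) = (15*5)*(-2) = 75*(-2) = -150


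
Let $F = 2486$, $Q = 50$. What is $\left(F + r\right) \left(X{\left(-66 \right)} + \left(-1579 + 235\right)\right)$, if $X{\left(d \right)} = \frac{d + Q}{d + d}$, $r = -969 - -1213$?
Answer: $- \frac{40356680}{11} \approx -3.6688 \cdot 10^{6}$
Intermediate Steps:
$r = 244$ ($r = -969 + 1213 = 244$)
$X{\left(d \right)} = \frac{50 + d}{2 d}$ ($X{\left(d \right)} = \frac{d + 50}{d + d} = \frac{50 + d}{2 d}$)
$\left(F + r\right) \left(X{\left(-66 \right)} + \left(-1579 + 235\right)\right) = \left(2486 + 244\right) \left(\frac{50 - 66}{2 \left(-66\right)} + \left(-1579 + 235\right)\right) = 2730 \left(\frac{1}{2} \left(- \frac{1}{66}\right) \left(-16\right) - 1344\right) = 2730 \left(\frac{4}{33} - 1344\right) = 2730 \left(- \frac{44348}{33}\right) = - \frac{40356680}{11}$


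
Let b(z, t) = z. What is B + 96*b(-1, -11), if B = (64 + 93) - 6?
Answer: 55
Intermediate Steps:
B = 151 (B = 157 - 6 = 151)
B + 96*b(-1, -11) = 151 + 96*(-1) = 151 - 96 = 55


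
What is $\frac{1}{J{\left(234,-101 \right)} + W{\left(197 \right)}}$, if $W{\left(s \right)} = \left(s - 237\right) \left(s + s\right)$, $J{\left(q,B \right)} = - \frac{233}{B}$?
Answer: $- \frac{101}{1591527} \approx -6.3461 \cdot 10^{-5}$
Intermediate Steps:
$W{\left(s \right)} = 2 s \left(-237 + s\right)$ ($W{\left(s \right)} = \left(-237 + s\right) 2 s = 2 s \left(-237 + s\right)$)
$\frac{1}{J{\left(234,-101 \right)} + W{\left(197 \right)}} = \frac{1}{- \frac{233}{-101} + 2 \cdot 197 \left(-237 + 197\right)} = \frac{1}{\left(-233\right) \left(- \frac{1}{101}\right) + 2 \cdot 197 \left(-40\right)} = \frac{1}{\frac{233}{101} - 15760} = \frac{1}{- \frac{1591527}{101}} = - \frac{101}{1591527}$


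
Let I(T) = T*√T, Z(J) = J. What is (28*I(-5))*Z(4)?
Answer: -560*I*√5 ≈ -1252.2*I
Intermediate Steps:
I(T) = T^(3/2)
(28*I(-5))*Z(4) = (28*(-5)^(3/2))*4 = (28*(-5*I*√5))*4 = -140*I*√5*4 = -560*I*√5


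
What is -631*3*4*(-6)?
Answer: 45432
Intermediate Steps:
-631*3*4*(-6) = -7572*(-6) = -631*(-72) = 45432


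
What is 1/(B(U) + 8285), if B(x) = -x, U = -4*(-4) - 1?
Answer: 1/8270 ≈ 0.00012092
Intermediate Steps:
U = 15 (U = 16 - 1 = 15)
1/(B(U) + 8285) = 1/(-1*15 + 8285) = 1/(-15 + 8285) = 1/8270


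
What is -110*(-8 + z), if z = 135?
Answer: -13970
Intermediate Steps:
-110*(-8 + z) = -110*(-8 + 135) = -110*127 = -13970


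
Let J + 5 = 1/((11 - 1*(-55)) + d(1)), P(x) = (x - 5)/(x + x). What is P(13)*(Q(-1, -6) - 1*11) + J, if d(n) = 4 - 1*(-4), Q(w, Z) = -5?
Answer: -9533/962 ≈ -9.9096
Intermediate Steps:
d(n) = 8 (d(n) = 4 + 4 = 8)
P(x) = (-5 + x)/(2*x) (P(x) = (-5 + x)/((2*x)) = (-5 + x)*(1/(2*x)) = (-5 + x)/(2*x))
J = -369/74 (J = -5 + 1/((11 - 1*(-55)) + 8) = -5 + 1/((11 + 55) + 8) = -5 + 1/(66 + 8) = -5 + 1/74 = -369/74 ≈ -4.9865)
P(13)*(Q(-1, -6) - 1*11) + J = ((1/2)*(-5 + 13)/13)*(-5 - 1*11) - 369/74 = ((1/2)*(1/13)*8)*(-5 - 11) - 369/74 = (4/13)*(-16) - 369/74 = -64/13 - 369/74 = -9533/962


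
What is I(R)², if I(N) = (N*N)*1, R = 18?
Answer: 104976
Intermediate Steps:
I(N) = N² (I(N) = N²*1 = N²)
I(R)² = (18²)² = 324² = 104976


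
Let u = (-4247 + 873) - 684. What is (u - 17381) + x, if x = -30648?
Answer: -52087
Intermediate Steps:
u = -4058 (u = -3374 - 684 = -4058)
(u - 17381) + x = (-4058 - 17381) - 30648 = -21439 - 30648 = -52087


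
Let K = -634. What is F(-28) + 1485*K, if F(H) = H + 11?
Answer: -941507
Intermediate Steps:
F(H) = 11 + H
F(-28) + 1485*K = (11 - 28) + 1485*(-634) = -17 - 941490 = -941507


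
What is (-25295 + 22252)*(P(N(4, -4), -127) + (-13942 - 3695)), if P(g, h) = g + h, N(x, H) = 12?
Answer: 54019336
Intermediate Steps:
(-25295 + 22252)*(P(N(4, -4), -127) + (-13942 - 3695)) = (-25295 + 22252)*((12 - 127) + (-13942 - 3695)) = -3043*(-115 - 17637) = -3043*(-17752) = 54019336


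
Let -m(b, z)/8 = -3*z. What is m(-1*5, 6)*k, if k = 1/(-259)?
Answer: -144/259 ≈ -0.55598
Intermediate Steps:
m(b, z) = 24*z (m(b, z) = -(-24)*z = 24*z)
k = -1/259 ≈ -0.0038610
m(-1*5, 6)*k = (24*6)*(-1/259) = 144*(-1/259) = -144/259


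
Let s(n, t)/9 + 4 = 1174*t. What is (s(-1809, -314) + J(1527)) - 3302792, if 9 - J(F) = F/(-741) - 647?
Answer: -1635113803/247 ≈ -6.6199e+6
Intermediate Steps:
s(n, t) = -36 + 10566*t (s(n, t) = -36 + 9*(1174*t) = -36 + 10566*t)
J(F) = 656 + F/741 (J(F) = 9 - (F/(-741) - 647) = 9 - (F*(-1/741) - 647) = 9 - (-F/741 - 647) = 9 - (-647 - F/741) = 9 + (647 + F/741) = 656 + F/741)
(s(-1809, -314) + J(1527)) - 3302792 = ((-36 + 10566*(-314)) + (656 + (1/741)*1527)) - 3302792 = ((-36 - 3317724) + (656 + 509/247)) - 3302792 = (-3317760 + 162541/247) - 3302792 = -819324179/247 - 3302792 = -1635113803/247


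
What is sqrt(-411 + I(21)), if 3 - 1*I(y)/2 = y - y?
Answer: 9*I*sqrt(5) ≈ 20.125*I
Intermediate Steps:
I(y) = 6 (I(y) = 6 - 2*(y - y) = 6 - 2*0 = 6 + 0 = 6)
sqrt(-411 + I(21)) = sqrt(-411 + 6) = sqrt(-405) = 9*I*sqrt(5)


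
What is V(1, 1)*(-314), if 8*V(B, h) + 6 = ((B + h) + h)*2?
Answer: 0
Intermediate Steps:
V(B, h) = -¾ + h/2 + B/4 (V(B, h) = -¾ + (((B + h) + h)*2)/8 = -¾ + ((B + 2*h)*2)/8 = -¾ + (2*B + 4*h)/8 = -¾ + (h/2 + B/4) = -¾ + h/2 + B/4)
V(1, 1)*(-314) = (-¾ + (½)*1 + (¼)*1)*(-314) = (-¾ + ½ + ¼)*(-314) = 0*(-314) = 0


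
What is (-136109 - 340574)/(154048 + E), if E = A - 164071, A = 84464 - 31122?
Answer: -476683/43319 ≈ -11.004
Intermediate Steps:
A = 53342
E = -110729 (E = 53342 - 164071 = -110729)
(-136109 - 340574)/(154048 + E) = (-136109 - 340574)/(154048 - 110729) = -476683/43319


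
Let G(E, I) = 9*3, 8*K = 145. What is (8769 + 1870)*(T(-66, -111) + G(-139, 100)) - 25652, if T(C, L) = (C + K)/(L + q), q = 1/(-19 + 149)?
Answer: 15363421221/57716 ≈ 2.6619e+5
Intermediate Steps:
K = 145/8 (K = (⅛)*145 = 145/8 ≈ 18.125)
q = 1/130 ≈ 0.0076923
G(E, I) = 27
T(C, L) = (145/8 + C)/(1/130 + L) (T(C, L) = (C + 145/8)/(L + 1/130) = (145/8 + C)/(1/130 + L))
(8769 + 1870)*(T(-66, -111) + G(-139, 100)) - 25652 = (8769 + 1870)*(65*(145 + 8*(-66))/(4*(1 + 130*(-111))) + 27) - 25652 = 10639*(65*(145 - 528)/(4*(1 - 14430)) + 27) - 25652 = 10639*((65/4)*(-383)/(-14429) + 27) - 25652 = 10639*((65/4)*(-1/14429)*(-383) + 27) - 25652 = 10639*(24895/57716 + 27) - 25652 = 10639*(1583227/57716) - 25652 = 16843952053/57716 - 25652 = 15363421221/57716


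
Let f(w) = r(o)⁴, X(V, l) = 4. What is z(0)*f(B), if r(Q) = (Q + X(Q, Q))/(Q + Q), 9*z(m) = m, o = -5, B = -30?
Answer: 0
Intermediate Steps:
z(m) = m/9
r(Q) = (4 + Q)/(2*Q) (r(Q) = (Q + 4)/(Q + Q) = (4 + Q)/((2*Q)) = (4 + Q)*(1/(2*Q)) = (4 + Q)/(2*Q))
f(w) = 1/10000 (f(w) = ((½)*(4 - 5)/(-5))⁴ = ((½)*(-⅕)*(-1))⁴ = (⅒)⁴ = 1/10000)
z(0)*f(B) = ((⅑)*0)*(1/10000) = 0*(1/10000) = 0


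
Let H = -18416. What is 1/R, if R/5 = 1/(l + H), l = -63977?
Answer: -82393/5 ≈ -16479.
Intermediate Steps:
R = -5/82393 (R = 5/(-63977 - 18416) = 5/(-82393) = 5*(-1/82393) = -5/82393 ≈ -6.0685e-5)
1/R = 1/(-5/82393) = -82393/5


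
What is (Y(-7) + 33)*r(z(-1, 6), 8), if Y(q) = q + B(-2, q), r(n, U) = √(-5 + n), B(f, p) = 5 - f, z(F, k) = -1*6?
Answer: 33*I*√11 ≈ 109.45*I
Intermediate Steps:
z(F, k) = -6
Y(q) = 7 + q (Y(q) = q + (5 - 1*(-2)) = q + (5 + 2) = q + 7 = 7 + q)
(Y(-7) + 33)*r(z(-1, 6), 8) = ((7 - 7) + 33)*√(-5 - 6) = (0 + 33)*√(-11) = 33*(I*√11) = 33*I*√11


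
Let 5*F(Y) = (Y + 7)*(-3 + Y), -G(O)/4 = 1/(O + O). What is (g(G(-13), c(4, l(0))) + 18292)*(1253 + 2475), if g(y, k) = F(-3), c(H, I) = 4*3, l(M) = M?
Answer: 340873408/5 ≈ 6.8175e+7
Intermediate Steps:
G(O) = -2/O (G(O) = -4/(O + O) = -4*1/(2*O) = -2/O)
F(Y) = (-3 + Y)*(7 + Y)/5 (F(Y) = ((Y + 7)*(-3 + Y))/5 = ((7 + Y)*(-3 + Y))/5 = ((-3 + Y)*(7 + Y))/5 = (-3 + Y)*(7 + Y)/5)
c(H, I) = 12
g(y, k) = -24/5 (g(y, k) = -21/5 + (⅕)*(-3)² + (⅘)*(-3) = -21/5 + (⅕)*9 - 12/5 = -21/5 + 9/5 - 12/5 = -24/5)
(g(G(-13), c(4, l(0))) + 18292)*(1253 + 2475) = (-24/5 + 18292)*(1253 + 2475) = (91436/5)*3728 = 340873408/5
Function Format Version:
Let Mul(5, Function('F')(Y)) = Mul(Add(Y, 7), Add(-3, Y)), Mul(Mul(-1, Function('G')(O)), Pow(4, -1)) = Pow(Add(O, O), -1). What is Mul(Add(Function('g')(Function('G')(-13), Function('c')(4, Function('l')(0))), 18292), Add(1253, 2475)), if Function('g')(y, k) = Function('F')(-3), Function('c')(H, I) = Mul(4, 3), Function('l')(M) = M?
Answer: Rational(340873408, 5) ≈ 6.8175e+7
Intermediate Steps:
Function('G')(O) = Mul(-2, Pow(O, -1)) (Function('G')(O) = Mul(-4, Pow(Add(O, O), -1)) = Mul(-4, Pow(Mul(2, O), -1)) = Mul(-4, Mul(Rational(1, 2), Pow(O, -1))) = Mul(-2, Pow(O, -1)))
Function('F')(Y) = Mul(Rational(1, 5), Add(-3, Y), Add(7, Y)) (Function('F')(Y) = Mul(Rational(1, 5), Mul(Add(Y, 7), Add(-3, Y))) = Mul(Rational(1, 5), Mul(Add(7, Y), Add(-3, Y))) = Mul(Rational(1, 5), Mul(Add(-3, Y), Add(7, Y))) = Mul(Rational(1, 5), Add(-3, Y), Add(7, Y)))
Function('c')(H, I) = 12
Function('g')(y, k) = Rational(-24, 5) (Function('g')(y, k) = Add(Rational(-21, 5), Mul(Rational(1, 5), Pow(-3, 2)), Mul(Rational(4, 5), -3)) = Add(Rational(-21, 5), Mul(Rational(1, 5), 9), Rational(-12, 5)) = Add(Rational(-21, 5), Rational(9, 5), Rational(-12, 5)) = Rational(-24, 5))
Mul(Add(Function('g')(Function('G')(-13), Function('c')(4, Function('l')(0))), 18292), Add(1253, 2475)) = Mul(Add(Rational(-24, 5), 18292), Add(1253, 2475)) = Mul(Rational(91436, 5), 3728) = Rational(340873408, 5)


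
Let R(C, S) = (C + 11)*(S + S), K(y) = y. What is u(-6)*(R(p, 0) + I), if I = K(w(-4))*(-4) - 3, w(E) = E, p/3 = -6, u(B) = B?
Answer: -78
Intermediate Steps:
p = -18 (p = 3*(-6) = -18)
I = 13 (I = -4*(-4) - 3 = 16 - 3 = 13)
R(C, S) = 2*S*(11 + C) (R(C, S) = (11 + C)*(2*S) = 2*S*(11 + C))
u(-6)*(R(p, 0) + I) = -6*(2*0*(11 - 18) + 13) = -6*(2*0*(-7) + 13) = -6*(0 + 13) = -6*13 = -78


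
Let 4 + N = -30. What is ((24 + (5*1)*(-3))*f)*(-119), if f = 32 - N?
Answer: -70686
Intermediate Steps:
N = -34 (N = -4 - 30 = -34)
f = 66 (f = 32 - 1*(-34) = 32 + 34 = 66)
((24 + (5*1)*(-3))*f)*(-119) = ((24 + (5*1)*(-3))*66)*(-119) = ((24 + 5*(-3))*66)*(-119) = ((24 - 15)*66)*(-119) = (9*66)*(-119) = 594*(-119) = -70686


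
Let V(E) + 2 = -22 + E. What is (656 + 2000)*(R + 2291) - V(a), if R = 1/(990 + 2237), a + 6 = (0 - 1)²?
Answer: 19636055631/3227 ≈ 6.0849e+6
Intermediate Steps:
a = -5 (a = -6 + (0 - 1)² = -6 + (-1)² = -6 + 1 = -5)
V(E) = -24 + E (V(E) = -2 + (-22 + E) = -24 + E)
R = 1/3227 ≈ 0.00030989
(656 + 2000)*(R + 2291) - V(a) = (656 + 2000)*(1/3227 + 2291) - (-24 - 5) = 2656*(7393058/3227) - 1*(-29) = 19635962048/3227 + 29 = 19636055631/3227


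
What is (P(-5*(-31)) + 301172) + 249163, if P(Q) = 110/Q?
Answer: 17060407/31 ≈ 5.5034e+5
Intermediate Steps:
(P(-5*(-31)) + 301172) + 249163 = (110/((-5*(-31))) + 301172) + 249163 = (110/155 + 301172) + 249163 = (110*(1/155) + 301172) + 249163 = (22/31 + 301172) + 249163 = 9336354/31 + 249163 = 17060407/31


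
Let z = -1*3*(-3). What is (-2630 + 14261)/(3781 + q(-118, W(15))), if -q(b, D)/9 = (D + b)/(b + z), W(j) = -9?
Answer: 1267779/410986 ≈ 3.0847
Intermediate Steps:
z = 9 (z = -3*(-3) = 9)
q(b, D) = -9*(D + b)/(9 + b) (q(b, D) = -9*(D + b)/(b + 9) = -9*(D + b)/(9 + b))
(-2630 + 14261)/(3781 + q(-118, W(15))) = (-2630 + 14261)/(3781 + 9*(-1*(-9) - 1*(-118))/(9 - 118)) = 11631/(3781 + 9*(9 + 118)/(-109)) = 11631/(3781 + 9*(-1/109)*127) = 11631/(3781 - 1143/109) = 11631/(410986/109) = 11631*(109/410986) = 1267779/410986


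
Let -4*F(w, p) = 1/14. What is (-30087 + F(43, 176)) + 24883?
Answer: -291425/56 ≈ -5204.0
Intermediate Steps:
F(w, p) = -1/56 (F(w, p) = -¼/14 = -¼*1/14 = -1/56)
(-30087 + F(43, 176)) + 24883 = (-30087 - 1/56) + 24883 = -1684873/56 + 24883 = -291425/56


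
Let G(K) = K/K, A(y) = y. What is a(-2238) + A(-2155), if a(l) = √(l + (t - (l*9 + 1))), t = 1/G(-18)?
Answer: -2155 + 4*√1119 ≈ -2021.2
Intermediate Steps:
G(K) = 1
t = 1 (t = 1/1 = 1)
a(l) = 2*√2*√(-l) (a(l) = √(l + (1 - (l*9 + 1))) = √(l + (1 - (9*l + 1))) = √(l + (1 - (1 + 9*l))) = √(l + (1 + (-1 - 9*l))) = √(l - 9*l) = √(-8*l) = 2*√2*√(-l))
a(-2238) + A(-2155) = 2*√2*√(-1*(-2238)) - 2155 = 2*√2*√2238 - 2155 = 4*√1119 - 2155 = -2155 + 4*√1119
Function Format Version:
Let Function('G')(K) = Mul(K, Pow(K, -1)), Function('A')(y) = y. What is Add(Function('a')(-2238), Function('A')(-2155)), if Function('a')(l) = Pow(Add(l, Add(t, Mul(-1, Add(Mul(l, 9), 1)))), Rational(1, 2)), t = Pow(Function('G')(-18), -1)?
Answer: Add(-2155, Mul(4, Pow(1119, Rational(1, 2)))) ≈ -2021.2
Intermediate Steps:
Function('G')(K) = 1
t = 1 (t = Pow(1, -1) = 1)
Function('a')(l) = Mul(2, Pow(2, Rational(1, 2)), Pow(Mul(-1, l), Rational(1, 2))) (Function('a')(l) = Pow(Add(l, Add(1, Mul(-1, Add(Mul(l, 9), 1)))), Rational(1, 2)) = Pow(Add(l, Add(1, Mul(-1, Add(Mul(9, l), 1)))), Rational(1, 2)) = Pow(Add(l, Add(1, Mul(-1, Add(1, Mul(9, l))))), Rational(1, 2)) = Pow(Add(l, Add(1, Add(-1, Mul(-9, l)))), Rational(1, 2)) = Pow(Add(l, Mul(-9, l)), Rational(1, 2)) = Pow(Mul(-8, l), Rational(1, 2)) = Mul(2, Pow(2, Rational(1, 2)), Pow(Mul(-1, l), Rational(1, 2))))
Add(Function('a')(-2238), Function('A')(-2155)) = Add(Mul(2, Pow(2, Rational(1, 2)), Pow(Mul(-1, -2238), Rational(1, 2))), -2155) = Add(Mul(2, Pow(2, Rational(1, 2)), Pow(2238, Rational(1, 2))), -2155) = Add(Mul(4, Pow(1119, Rational(1, 2))), -2155) = Add(-2155, Mul(4, Pow(1119, Rational(1, 2))))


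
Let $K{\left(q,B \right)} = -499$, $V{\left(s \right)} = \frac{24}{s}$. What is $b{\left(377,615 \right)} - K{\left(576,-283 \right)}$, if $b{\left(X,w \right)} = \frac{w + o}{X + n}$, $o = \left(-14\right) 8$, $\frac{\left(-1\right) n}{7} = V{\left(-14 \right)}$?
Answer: $\frac{194614}{389} \approx 500.29$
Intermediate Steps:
$n = 12$ ($n = - 7 \frac{24}{-14} = - 7 \cdot 24 \left(- \frac{1}{14}\right) = \left(-7\right) \left(- \frac{12}{7}\right) = 12$)
$o = -112$
$b{\left(X,w \right)} = \frac{-112 + w}{12 + X}$ ($b{\left(X,w \right)} = \frac{w - 112}{X + 12} = \frac{-112 + w}{12 + X}$)
$b{\left(377,615 \right)} - K{\left(576,-283 \right)} = \frac{-112 + 615}{12 + 377} - -499 = \frac{1}{389} \cdot 503 + 499 = \frac{503}{389} + 499 = \frac{194614}{389}$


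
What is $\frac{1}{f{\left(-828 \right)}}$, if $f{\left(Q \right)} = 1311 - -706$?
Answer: $\frac{1}{2017} \approx 0.00049579$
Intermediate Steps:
$f{\left(Q \right)} = 2017$ ($f{\left(Q \right)} = 1311 + 706 = 2017$)
$\frac{1}{f{\left(-828 \right)}} = \frac{1}{2017}$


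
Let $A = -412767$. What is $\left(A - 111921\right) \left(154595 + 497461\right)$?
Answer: $-342125958528$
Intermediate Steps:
$\left(A - 111921\right) \left(154595 + 497461\right) = \left(-412767 - 111921\right) \left(154595 + 497461\right) = \left(-524688\right) 652056 = -342125958528$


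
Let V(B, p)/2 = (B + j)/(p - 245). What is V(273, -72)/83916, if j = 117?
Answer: -65/2216781 ≈ -2.9322e-5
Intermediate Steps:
V(B, p) = 2*(117 + B)/(-245 + p) (V(B, p) = 2*((B + 117)/(p - 245)) = 2*((117 + B)/(-245 + p)) = 2*(117 + B)/(-245 + p))
V(273, -72)/83916 = (2*(117 + 273)/(-245 - 72))/83916 = (2*390/(-317))*(1/83916) = (2*(-1/317)*390)*(1/83916) = -780/317*1/83916 = -65/2216781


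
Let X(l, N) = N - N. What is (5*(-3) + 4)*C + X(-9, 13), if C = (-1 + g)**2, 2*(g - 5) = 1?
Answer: -891/4 ≈ -222.75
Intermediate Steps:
g = 11/2 (g = 5 + (1/2)*1 = 5 + 1/2 = 11/2 ≈ 5.5000)
X(l, N) = 0
C = 81/4 (C = (-1 + 11/2)**2 = (9/2)**2 = 81/4 ≈ 20.250)
(5*(-3) + 4)*C + X(-9, 13) = (5*(-3) + 4)*(81/4) + 0 = (-15 + 4)*(81/4) + 0 = -11*81/4 + 0 = -891/4 + 0 = -891/4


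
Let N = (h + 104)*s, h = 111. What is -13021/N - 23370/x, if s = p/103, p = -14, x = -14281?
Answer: 19223492503/42985810 ≈ 447.21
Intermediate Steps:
s = -14/103 ≈ -0.13592
N = -3010/103 (N = (111 + 104)*(-14/103) = 215*(-14/103) = -3010/103 ≈ -29.223)
-13021/N - 23370/x = -13021/(-3010/103) - 23370/(-14281) = -13021*(-103/3010) - 23370*(-1/14281) = 1341163/3010 + 23370/14281 = 19223492503/42985810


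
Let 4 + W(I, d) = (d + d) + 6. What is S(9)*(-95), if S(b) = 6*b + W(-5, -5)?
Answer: -4370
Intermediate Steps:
W(I, d) = 2 + 2*d (W(I, d) = -4 + ((d + d) + 6) = -4 + (2*d + 6) = -4 + (6 + 2*d) = 2 + 2*d)
S(b) = -8 + 6*b (S(b) = 6*b + (2 + 2*(-5)) = 6*b + (2 - 10) = 6*b - 8 = -8 + 6*b)
S(9)*(-95) = (-8 + 6*9)*(-95) = (-8 + 54)*(-95) = 46*(-95) = -4370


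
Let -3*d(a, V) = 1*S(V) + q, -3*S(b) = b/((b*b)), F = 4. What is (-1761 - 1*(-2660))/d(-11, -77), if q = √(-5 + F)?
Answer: -623007/53362 + 143914617*I/53362 ≈ -11.675 + 2696.9*I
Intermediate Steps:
q = I (q = √(-5 + 4) = √(-1) = I ≈ 1.0*I)
S(b) = -1/(3*b) (S(b) = -b/(3*(b*b)) = -b/(3*(b²)) = -b/(3*b²) = -1/(3*b))
d(a, V) = -I/3 + 1/(9*V) (d(a, V) = -(1*(-1/(3*V)) + I)/3 = -(-1/(3*V) + I)/3 = -(I - 1/(3*V))/3 = -I/3 + 1/(9*V))
(-1761 - 1*(-2660))/d(-11, -77) = (-1761 - 1*(-2660))/(-I/3 + (⅑)/(-77)) = (-1761 + 2660)/(-I/3 + (⅑)*(-1/77)) = 899/(-I/3 - 1/693) = 899/(-1/693 - I/3) = 899*(480249*(-1/693 + I/3)/53362) = 431743851*(-1/693 + I/3)/53362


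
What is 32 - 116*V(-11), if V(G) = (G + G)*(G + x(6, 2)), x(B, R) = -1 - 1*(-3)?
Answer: -22936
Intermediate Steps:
x(B, R) = 2 (x(B, R) = -1 + 3 = 2)
V(G) = 2*G*(2 + G) (V(G) = (G + G)*(G + 2) = (2*G)*(2 + G) = 2*G*(2 + G))
32 - 116*V(-11) = 32 - 232*(-11)*(2 - 11) = 32 - 232*(-11)*(-9) = 32 - 116*198 = 32 - 22968 = -22936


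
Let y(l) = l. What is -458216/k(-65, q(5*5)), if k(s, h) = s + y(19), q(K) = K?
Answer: 229108/23 ≈ 9961.2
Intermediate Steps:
k(s, h) = 19 + s (k(s, h) = s + 19 = 19 + s)
-458216/k(-65, q(5*5)) = -458216/(19 - 65) = -458216/(-46) = -458216*(-1/46) = 229108/23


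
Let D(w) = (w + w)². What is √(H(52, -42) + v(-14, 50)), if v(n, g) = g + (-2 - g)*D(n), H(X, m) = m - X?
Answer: 2*I*√10203 ≈ 202.02*I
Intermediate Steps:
D(w) = 4*w² (D(w) = (2*w)² = 4*w²)
v(n, g) = g + 4*n²*(-2 - g) (v(n, g) = g + (-2 - g)*(4*n²) = g + 4*n²*(-2 - g))
√(H(52, -42) + v(-14, 50)) = √((-42 - 1*52) + (50 - 8*(-14)² - 4*50*(-14)²)) = √((-42 - 52) + (50 - 8*196 - 4*50*196)) = √(-94 + (50 - 1568 - 39200)) = √(-94 - 40718) = √(-40812) = 2*I*√10203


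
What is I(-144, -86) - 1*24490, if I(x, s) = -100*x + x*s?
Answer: 2294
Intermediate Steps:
I(x, s) = -100*x + s*x
I(-144, -86) - 1*24490 = -144*(-100 - 86) - 1*24490 = -144*(-186) - 24490 = 26784 - 24490 = 2294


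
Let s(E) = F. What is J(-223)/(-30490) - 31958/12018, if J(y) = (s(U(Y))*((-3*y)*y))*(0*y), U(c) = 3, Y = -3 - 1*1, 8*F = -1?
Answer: -15979/6009 ≈ -2.6592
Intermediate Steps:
F = -1/8 (F = (1/8)*(-1) = -1/8 ≈ -0.12500)
Y = -4 (Y = -3 - 1 = -4)
s(E) = -1/8
J(y) = 0 (J(y) = (-(-3*y)*y/8)*(0*y) = -(-3)*y**2/8*0 = (3*y**2/8)*0 = 0)
J(-223)/(-30490) - 31958/12018 = 0/(-30490) - 31958/12018 = 0*(-1/30490) - 31958*1/12018 = 0 - 15979/6009 = -15979/6009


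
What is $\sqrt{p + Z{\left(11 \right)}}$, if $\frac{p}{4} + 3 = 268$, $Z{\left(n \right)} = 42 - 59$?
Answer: $\sqrt{1043} \approx 32.296$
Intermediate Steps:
$Z{\left(n \right)} = -17$ ($Z{\left(n \right)} = 42 - 59 = -17$)
$p = 1060$ ($p = -12 + 4 \cdot 268 = -12 + 1072 = 1060$)
$\sqrt{p + Z{\left(11 \right)}} = \sqrt{1060 - 17} = \sqrt{1043}$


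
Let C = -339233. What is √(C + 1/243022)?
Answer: 5*I*√4742011043830/18694 ≈ 582.44*I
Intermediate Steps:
√(C + 1/243022) = √(-339233 + 1/243022) = √(-82441082125/243022) = 5*I*√4742011043830/18694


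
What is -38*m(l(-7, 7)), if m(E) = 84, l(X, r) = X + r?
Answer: -3192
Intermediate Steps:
-38*m(l(-7, 7)) = -38*84 = -3192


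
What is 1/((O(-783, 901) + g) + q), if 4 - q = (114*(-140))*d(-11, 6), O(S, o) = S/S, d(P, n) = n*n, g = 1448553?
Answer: 1/2023118 ≈ 4.9429e-7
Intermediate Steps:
d(P, n) = n²
O(S, o) = 1
q = 574564 (q = 4 - 114*(-140)*6² = 4 - (-15960)*36 = 4 - 1*(-574560) = 4 + 574560 = 574564)
1/((O(-783, 901) + g) + q) = 1/((1 + 1448553) + 574564) = 1/(1448554 + 574564) = 1/2023118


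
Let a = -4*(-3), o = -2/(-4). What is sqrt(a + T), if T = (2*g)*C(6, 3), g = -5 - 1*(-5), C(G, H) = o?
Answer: 2*sqrt(3) ≈ 3.4641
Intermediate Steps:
o = 1/2 (o = -2*(-1/4) = 1/2 ≈ 0.50000)
C(G, H) = 1/2
g = 0 (g = -5 + 5 = 0)
T = 0 (T = (2*0)*(1/2) = 0*(1/2) = 0)
a = 12
sqrt(a + T) = sqrt(12 + 0) = sqrt(12) = 2*sqrt(3)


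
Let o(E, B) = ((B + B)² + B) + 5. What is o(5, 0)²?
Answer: 25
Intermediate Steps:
o(E, B) = 5 + B + 4*B² (o(E, B) = ((2*B)² + B) + 5 = (4*B² + B) + 5 = (B + 4*B²) + 5 = 5 + B + 4*B²)
o(5, 0)² = (5 + 0 + 4*0²)² = (5 + 0 + 4*0)² = (5 + 0 + 0)² = 5² = 25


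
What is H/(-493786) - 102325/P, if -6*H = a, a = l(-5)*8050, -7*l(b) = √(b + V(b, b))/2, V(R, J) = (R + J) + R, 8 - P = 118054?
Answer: 102325/118046 - 575*I*√5/1481358 ≈ 0.86682 - 0.00086795*I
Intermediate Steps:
P = -118046 (P = 8 - 1*118054 = 8 - 118054 = -118046)
V(R, J) = J + 2*R (V(R, J) = (J + R) + R = J + 2*R)
l(b) = -√b/7 (l(b) = -√(b + (b + 2*b))/(7*2) = -√(b + 3*b)/(7*2) = -√(4*b)/(7*2) = -2*√b/(7*2) = -√b/7)
a = -1150*I*√5 (a = -I*√5/7*8050 = -1150*I*√5 ≈ -2571.5*I)
H = 575*I*√5/3 (H = -(-575)*I*√5/3 = 575*I*√5/3 ≈ 428.58*I)
H/(-493786) - 102325/P = (575*I*√5/3)/(-493786) - 102325/(-118046) = (575*I*√5/3)*(-1/493786) - 102325*(-1/118046) = -575*I*√5/1481358 + 102325/118046 = 102325/118046 - 575*I*√5/1481358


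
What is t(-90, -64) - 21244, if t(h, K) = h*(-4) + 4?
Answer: -20880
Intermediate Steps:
t(h, K) = 4 - 4*h (t(h, K) = -4*h + 4 = 4 - 4*h)
t(-90, -64) - 21244 = (4 - 4*(-90)) - 21244 = (4 + 360) - 21244 = 364 - 21244 = -20880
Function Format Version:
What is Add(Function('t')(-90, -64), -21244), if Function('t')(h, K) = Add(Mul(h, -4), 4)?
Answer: -20880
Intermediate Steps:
Function('t')(h, K) = Add(4, Mul(-4, h)) (Function('t')(h, K) = Add(Mul(-4, h), 4) = Add(4, Mul(-4, h)))
Add(Function('t')(-90, -64), -21244) = Add(Add(4, Mul(-4, -90)), -21244) = Add(Add(4, 360), -21244) = Add(364, -21244) = -20880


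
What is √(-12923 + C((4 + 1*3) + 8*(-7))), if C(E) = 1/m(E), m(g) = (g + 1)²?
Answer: 11*I*√246071/48 ≈ 113.68*I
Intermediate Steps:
m(g) = (1 + g)²
C(E) = (1 + E)⁻² (C(E) = 1/((1 + E)²) = (1 + E)⁻²)
√(-12923 + C((4 + 1*3) + 8*(-7))) = √(-12923 + (1 + ((4 + 1*3) + 8*(-7)))⁻²) = √(-12923 + (1 + ((4 + 3) - 56))⁻²) = √(-12923 + (1 + (7 - 56))⁻²) = √(-12923 + (1 - 49)⁻²) = √(-12923 + (-48)⁻²) = √(-12923 + 1/2304) = √(-29774591/2304) = 11*I*√246071/48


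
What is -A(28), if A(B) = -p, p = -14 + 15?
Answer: 1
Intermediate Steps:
p = 1
A(B) = -1 (A(B) = -1*1 = -1)
-A(28) = -1*(-1) = 1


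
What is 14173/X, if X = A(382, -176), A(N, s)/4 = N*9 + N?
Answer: 14173/15280 ≈ 0.92755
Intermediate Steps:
A(N, s) = 40*N (A(N, s) = 4*(N*9 + N) = 4*(9*N + N) = 4*(10*N) = 40*N)
X = 15280 (X = 40*382 = 15280)
14173/X = 14173/15280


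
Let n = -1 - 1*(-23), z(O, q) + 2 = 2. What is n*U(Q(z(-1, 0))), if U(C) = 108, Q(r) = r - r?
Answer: 2376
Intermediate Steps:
z(O, q) = 0 (z(O, q) = -2 + 2 = 0)
Q(r) = 0
n = 22 (n = -1 + 23 = 22)
n*U(Q(z(-1, 0))) = 22*108 = 2376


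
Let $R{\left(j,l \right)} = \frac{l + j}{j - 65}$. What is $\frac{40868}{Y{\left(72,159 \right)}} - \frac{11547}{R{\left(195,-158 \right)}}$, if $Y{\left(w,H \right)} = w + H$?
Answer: $- \frac{345244294}{8547} \approx -40394.0$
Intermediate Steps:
$Y{\left(w,H \right)} = H + w$
$R{\left(j,l \right)} = \frac{j + l}{-65 + j}$
$\frac{40868}{Y{\left(72,159 \right)}} - \frac{11547}{R{\left(195,-158 \right)}} = \frac{40868}{159 + 72} - \frac{11547}{\frac{1}{-65 + 195} \left(195 - 158\right)} = \frac{40868}{231} - \frac{11547}{\frac{1}{130} \cdot 37} = 40868 \cdot \frac{1}{231} - \frac{11547}{\frac{1}{130} \cdot 37} = \frac{40868}{231} - \frac{11547}{\frac{37}{130}} = \frac{40868}{231} - \frac{1501110}{37} = - \frac{345244294}{8547}$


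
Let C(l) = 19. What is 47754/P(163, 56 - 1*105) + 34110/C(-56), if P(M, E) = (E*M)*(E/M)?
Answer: 11829348/6517 ≈ 1815.2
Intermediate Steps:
P(M, E) = E²
47754/P(163, 56 - 1*105) + 34110/C(-56) = 47754/((56 - 1*105)²) + 34110/19 = 47754/((56 - 105)²) + 34110*(1/19) = 47754/((-49)²) + 34110/19 = 47754/2401 + 34110/19 = 47754*(1/2401) + 34110/19 = 6822/343 + 34110/19 = 11829348/6517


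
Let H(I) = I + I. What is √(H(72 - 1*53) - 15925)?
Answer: I*√15887 ≈ 126.04*I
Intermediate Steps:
H(I) = 2*I
√(H(72 - 1*53) - 15925) = √(2*(72 - 1*53) - 15925) = √(2*(72 - 53) - 15925) = √(2*19 - 15925) = √(38 - 15925) = √(-15887) = I*√15887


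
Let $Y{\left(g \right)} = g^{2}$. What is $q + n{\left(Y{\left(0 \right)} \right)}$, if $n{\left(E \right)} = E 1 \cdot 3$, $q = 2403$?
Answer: $2403$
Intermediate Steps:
$n{\left(E \right)} = 3 E$ ($n{\left(E \right)} = E 3 = 3 E$)
$q + n{\left(Y{\left(0 \right)} \right)} = 2403 + 3 \cdot 0^{2} = 2403 + 3 \cdot 0 = 2403 + 0 = 2403$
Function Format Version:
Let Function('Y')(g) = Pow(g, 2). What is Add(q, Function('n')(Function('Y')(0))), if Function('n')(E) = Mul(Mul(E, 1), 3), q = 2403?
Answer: 2403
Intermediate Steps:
Function('n')(E) = Mul(3, E) (Function('n')(E) = Mul(E, 3) = Mul(3, E))
Add(q, Function('n')(Function('Y')(0))) = Add(2403, Mul(3, Pow(0, 2))) = Add(2403, Mul(3, 0)) = Add(2403, 0) = 2403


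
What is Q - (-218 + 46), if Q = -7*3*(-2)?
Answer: 214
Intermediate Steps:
Q = 42 (Q = -21*(-2) = 42)
Q - (-218 + 46) = 42 - (-218 + 46) = 42 - 1*(-172) = 42 + 172 = 214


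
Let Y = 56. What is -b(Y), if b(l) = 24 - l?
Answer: 32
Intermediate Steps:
-b(Y) = -(24 - 1*56) = -(24 - 56) = -1*(-32) = 32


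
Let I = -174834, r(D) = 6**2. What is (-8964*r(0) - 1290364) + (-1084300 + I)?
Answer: -2872202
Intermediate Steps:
r(D) = 36
(-8964*r(0) - 1290364) + (-1084300 + I) = (-8964*36 - 1290364) + (-1084300 - 174834) = (-322704 - 1290364) - 1259134 = -1613068 - 1259134 = -2872202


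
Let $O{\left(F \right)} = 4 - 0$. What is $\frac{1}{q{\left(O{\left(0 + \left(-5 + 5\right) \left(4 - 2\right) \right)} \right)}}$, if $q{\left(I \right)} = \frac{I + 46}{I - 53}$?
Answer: $- \frac{49}{50} \approx -0.98$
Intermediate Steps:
$O{\left(F \right)} = 4$ ($O{\left(F \right)} = 4 + 0 = 4$)
$q{\left(I \right)} = \frac{46 + I}{-53 + I}$
$\frac{1}{q{\left(O{\left(0 + \left(-5 + 5\right) \left(4 - 2\right) \right)} \right)}} = \frac{1}{\frac{1}{-53 + 4} \left(46 + 4\right)} = \frac{1}{\frac{1}{-49} \cdot 50} = \frac{1}{\left(- \frac{1}{49}\right) 50} = \frac{1}{- \frac{50}{49}} = - \frac{49}{50}$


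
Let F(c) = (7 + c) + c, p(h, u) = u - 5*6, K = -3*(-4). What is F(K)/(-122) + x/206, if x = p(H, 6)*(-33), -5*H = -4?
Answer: 45119/12566 ≈ 3.5906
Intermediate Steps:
H = ⅘ (H = -⅕*(-4) = ⅘ ≈ 0.80000)
K = 12
p(h, u) = -30 + u (p(h, u) = u - 30 = -30 + u)
F(c) = 7 + 2*c
x = 792 (x = (-30 + 6)*(-33) = -24*(-33) = 792)
F(K)/(-122) + x/206 = (7 + 2*12)/(-122) + 792/206 = (7 + 24)*(-1/122) + 792*(1/206) = 31*(-1/122) + 396/103 = -31/122 + 396/103 = 45119/12566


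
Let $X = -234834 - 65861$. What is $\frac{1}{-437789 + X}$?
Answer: $- \frac{1}{738484} \approx -1.3541 \cdot 10^{-6}$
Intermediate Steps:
$X = -300695$ ($X = -234834 - 65861 = -300695$)
$\frac{1}{-437789 + X} = \frac{1}{-437789 - 300695} = \frac{1}{-738484} = - \frac{1}{738484}$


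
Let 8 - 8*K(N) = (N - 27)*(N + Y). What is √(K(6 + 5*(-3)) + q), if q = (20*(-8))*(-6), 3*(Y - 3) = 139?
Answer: √4570/2 ≈ 33.801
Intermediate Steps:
Y = 148/3 (Y = 3 + (⅓)*139 = 3 + 139/3 = 148/3 ≈ 49.333)
K(N) = 1 - (-27 + N)*(148/3 + N)/8 (K(N) = 1 - (N - 27)*(N + 148/3)/8 = 1 - (-27 + N)*(148/3 + N)/8)
q = 960 (q = -160*(-6) = 960)
√(K(6 + 5*(-3)) + q) = √((335/2 - 67*(6 + 5*(-3))/24 - (6 + 5*(-3))²/8) + 960) = √((335/2 - 67*(6 - 15)/24 - (6 - 15)²/8) + 960) = √((335/2 - 67/24*(-9) - ⅛*(-9)²) + 960) = √((335/2 + 201/8 - ⅛*81) + 960) = √((335/2 + 201/8 - 81/8) + 960) = √(365/2 + 960) = √(2285/2) = √4570/2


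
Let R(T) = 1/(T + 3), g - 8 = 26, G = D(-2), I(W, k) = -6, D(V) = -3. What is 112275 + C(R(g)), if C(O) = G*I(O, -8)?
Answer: 112293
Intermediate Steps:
G = -3
g = 34 (g = 8 + 26 = 34)
R(T) = 1/(3 + T)
C(O) = 18 (C(O) = -3*(-6) = 18)
112275 + C(R(g)) = 112275 + 18 = 112293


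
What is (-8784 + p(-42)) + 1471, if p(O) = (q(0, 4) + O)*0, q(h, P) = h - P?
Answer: -7313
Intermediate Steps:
p(O) = 0 (p(O) = ((0 - 1*4) + O)*0 = ((0 - 4) + O)*0 = (-4 + O)*0 = 0)
(-8784 + p(-42)) + 1471 = (-8784 + 0) + 1471 = -8784 + 1471 = -7313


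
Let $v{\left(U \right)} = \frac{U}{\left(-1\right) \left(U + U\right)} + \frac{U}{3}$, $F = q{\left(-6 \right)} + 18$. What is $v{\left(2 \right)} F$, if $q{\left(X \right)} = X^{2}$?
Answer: $9$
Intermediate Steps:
$F = 54$ ($F = \left(-6\right)^{2} + 18 = 36 + 18 = 54$)
$v{\left(U \right)} = - \frac{1}{2} + \frac{U}{3}$ ($v{\left(U \right)} = \frac{U}{\left(-1\right) 2 U} + U \frac{1}{3} = \frac{U}{\left(-2\right) U} + \frac{U}{3} = U \left(- \frac{1}{2 U}\right) + \frac{U}{3} = - \frac{1}{2} + \frac{U}{3}$)
$v{\left(2 \right)} F = \left(- \frac{1}{2} + \frac{1}{3} \cdot 2\right) 54 = \left(- \frac{1}{2} + \frac{2}{3}\right) 54 = \frac{1}{6} \cdot 54 = 9$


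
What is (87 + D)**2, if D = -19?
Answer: 4624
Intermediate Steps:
(87 + D)**2 = (87 - 19)**2 = 68**2 = 4624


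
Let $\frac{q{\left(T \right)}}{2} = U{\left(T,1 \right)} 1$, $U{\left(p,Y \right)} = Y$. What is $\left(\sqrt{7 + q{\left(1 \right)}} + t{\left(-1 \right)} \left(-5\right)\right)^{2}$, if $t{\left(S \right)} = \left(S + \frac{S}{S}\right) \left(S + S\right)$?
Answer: $9$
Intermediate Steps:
$t{\left(S \right)} = 2 S \left(1 + S\right)$ ($t{\left(S \right)} = \left(S + 1\right) 2 S = \left(1 + S\right) 2 S = 2 S \left(1 + S\right)$)
$q{\left(T \right)} = 2$ ($q{\left(T \right)} = 2 \cdot 1 \cdot 1 = 2 \cdot 1 = 2$)
$\left(\sqrt{7 + q{\left(1 \right)}} + t{\left(-1 \right)} \left(-5\right)\right)^{2} = \left(\sqrt{7 + 2} + 2 \left(-1\right) \left(1 - 1\right) \left(-5\right)\right)^{2} = \left(\sqrt{9} + 2 \left(-1\right) 0 \left(-5\right)\right)^{2} = \left(3 + 0 \left(-5\right)\right)^{2} = \left(3 + 0\right)^{2} = 3^{2} = 9$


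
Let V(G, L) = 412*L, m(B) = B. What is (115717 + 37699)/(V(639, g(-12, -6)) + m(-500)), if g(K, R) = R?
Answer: -38354/743 ≈ -51.620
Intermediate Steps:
(115717 + 37699)/(V(639, g(-12, -6)) + m(-500)) = (115717 + 37699)/(412*(-6) - 500) = 153416/(-2472 - 500) = 153416/(-2972) = 153416*(-1/2972) = -38354/743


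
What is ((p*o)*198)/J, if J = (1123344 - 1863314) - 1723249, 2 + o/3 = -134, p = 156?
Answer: 127296/24881 ≈ 5.1162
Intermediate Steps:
o = -408 (o = -6 + 3*(-134) = -6 - 402 = -408)
J = -2463219 (J = -739970 - 1723249 = -2463219)
((p*o)*198)/J = ((156*(-408))*198)/(-2463219) = -63648*198*(-1/2463219) = -12602304*(-1/2463219) = 127296/24881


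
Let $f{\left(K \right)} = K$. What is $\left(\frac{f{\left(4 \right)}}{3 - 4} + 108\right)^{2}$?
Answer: $10816$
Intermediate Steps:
$\left(\frac{f{\left(4 \right)}}{3 - 4} + 108\right)^{2} = \left(\frac{1}{3 - 4} \cdot 4 + 108\right)^{2} = \left(\frac{1}{-1} \cdot 4 + 108\right)^{2} = \left(\left(-1\right) 4 + 108\right)^{2} = \left(-4 + 108\right)^{2} = 104^{2} = 10816$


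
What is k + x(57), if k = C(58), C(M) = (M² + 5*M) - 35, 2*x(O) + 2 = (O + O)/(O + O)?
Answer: 7237/2 ≈ 3618.5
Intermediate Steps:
x(O) = -½ (x(O) = -1 + ((O + O)/(O + O))/2 = -1 + ((2*O)/((2*O)))/2 = -1 + ((2*O)*(1/(2*O)))/2 = -1 + (½)*1 = -1 + ½ = -½)
C(M) = -35 + M² + 5*M
k = 3619 (k = -35 + 58² + 5*58 = -35 + 3364 + 290 = 3619)
k + x(57) = 3619 - ½ = 7237/2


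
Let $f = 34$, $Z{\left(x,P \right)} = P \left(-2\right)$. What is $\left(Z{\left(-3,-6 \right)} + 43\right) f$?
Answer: $1870$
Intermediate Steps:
$Z{\left(x,P \right)} = - 2 P$
$\left(Z{\left(-3,-6 \right)} + 43\right) f = \left(\left(-2\right) \left(-6\right) + 43\right) 34 = \left(12 + 43\right) 34 = 55 \cdot 34 = 1870$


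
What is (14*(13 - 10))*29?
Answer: 1218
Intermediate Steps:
(14*(13 - 10))*29 = (14*3)*29 = 42*29 = 1218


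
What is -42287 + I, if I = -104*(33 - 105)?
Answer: -34799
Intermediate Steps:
I = 7488 (I = -104*(-72) = 7488)
-42287 + I = -42287 + 7488 = -34799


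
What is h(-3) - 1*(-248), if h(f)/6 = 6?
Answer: 284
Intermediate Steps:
h(f) = 36 (h(f) = 6*6 = 36)
h(-3) - 1*(-248) = 36 - 1*(-248) = 36 + 248 = 284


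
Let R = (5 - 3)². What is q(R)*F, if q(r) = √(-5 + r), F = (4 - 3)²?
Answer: I ≈ 1.0*I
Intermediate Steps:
F = 1 (F = 1² = 1)
R = 4 (R = 2² = 4)
q(R)*F = √(-5 + 4)*1 = √(-1)*1 = I*1 = I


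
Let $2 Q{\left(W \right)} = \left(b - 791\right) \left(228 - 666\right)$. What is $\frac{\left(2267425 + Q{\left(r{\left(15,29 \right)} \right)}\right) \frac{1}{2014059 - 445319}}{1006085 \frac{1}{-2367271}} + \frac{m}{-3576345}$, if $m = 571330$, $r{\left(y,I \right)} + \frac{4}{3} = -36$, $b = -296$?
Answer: $- \frac{2211354424959478061}{564449446824550050} \approx -3.9177$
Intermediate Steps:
$r{\left(y,I \right)} = - \frac{112}{3}$ ($r{\left(y,I \right)} = - \frac{4}{3} - 36 = - \frac{112}{3}$)
$Q{\left(W \right)} = 238053$ ($Q{\left(W \right)} = \frac{\left(-296 - 791\right) \left(228 - 666\right)}{2} = \frac{\left(-1087\right) \left(-438\right)}{2} = \frac{1}{2} \cdot 476106 = 238053$)
$\frac{\left(2267425 + Q{\left(r{\left(15,29 \right)} \right)}\right) \frac{1}{2014059 - 445319}}{1006085 \frac{1}{-2367271}} + \frac{m}{-3576345} = \frac{\left(2267425 + 238053\right) \frac{1}{2014059 - 445319}}{1006085 \frac{1}{-2367271}} + \frac{571330}{-3576345} = \frac{2505478 \cdot \frac{1}{1568740}}{1006085 \left(- \frac{1}{2367271}\right)} + 571330 \left(- \frac{1}{3576345}\right) = \frac{2505478 \cdot \frac{1}{1568740}}{- \frac{1006085}{2367271}} - \frac{114266}{715269} = \frac{1252739}{784370} \left(- \frac{2367271}{1006085}\right) - \frac{114266}{715269} = - \frac{2965572705269}{789142891450} - \frac{114266}{715269} = - \frac{2211354424959478061}{564449446824550050}$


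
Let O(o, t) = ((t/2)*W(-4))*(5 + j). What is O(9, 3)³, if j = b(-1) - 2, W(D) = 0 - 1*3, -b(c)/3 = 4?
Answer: 531441/8 ≈ 66430.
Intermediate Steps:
b(c) = -12 (b(c) = -3*4 = -12)
W(D) = -3 (W(D) = 0 - 3 = -3)
j = -14 (j = -12 - 2 = -14)
O(o, t) = 27*t/2 (O(o, t) = ((t/2)*(-3))*(5 - 14) = ((t*(½))*(-3))*(-9) = ((t/2)*(-3))*(-9) = -3*t/2*(-9) = 27*t/2)
O(9, 3)³ = ((27/2)*3)³ = (81/2)³ = 531441/8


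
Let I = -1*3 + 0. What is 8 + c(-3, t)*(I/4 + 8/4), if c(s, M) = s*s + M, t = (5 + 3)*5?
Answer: 277/4 ≈ 69.250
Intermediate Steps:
t = 40 (t = 8*5 = 40)
I = -3 (I = -3 + 0 = -3)
c(s, M) = M + s**2 (c(s, M) = s**2 + M = M + s**2)
8 + c(-3, t)*(I/4 + 8/4) = 8 + (40 + (-3)**2)*(-3/4 + 8/4) = 8 + (40 + 9)*(-3*1/4 + 8*(1/4)) = 8 + 49*(-3/4 + 2) = 8 + 49*(5/4) = 8 + 245/4 = 277/4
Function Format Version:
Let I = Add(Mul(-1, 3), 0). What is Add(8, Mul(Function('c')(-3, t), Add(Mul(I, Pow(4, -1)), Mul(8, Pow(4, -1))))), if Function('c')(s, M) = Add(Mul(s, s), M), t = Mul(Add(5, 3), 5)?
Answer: Rational(277, 4) ≈ 69.250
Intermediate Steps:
t = 40 (t = Mul(8, 5) = 40)
I = -3 (I = Add(-3, 0) = -3)
Function('c')(s, M) = Add(M, Pow(s, 2)) (Function('c')(s, M) = Add(Pow(s, 2), M) = Add(M, Pow(s, 2)))
Add(8, Mul(Function('c')(-3, t), Add(Mul(I, Pow(4, -1)), Mul(8, Pow(4, -1))))) = Add(8, Mul(Add(40, Pow(-3, 2)), Add(Mul(-3, Pow(4, -1)), Mul(8, Pow(4, -1))))) = Add(8, Mul(Add(40, 9), Add(Mul(-3, Rational(1, 4)), Mul(8, Rational(1, 4))))) = Add(8, Mul(49, Add(Rational(-3, 4), 2))) = Add(8, Mul(49, Rational(5, 4))) = Add(8, Rational(245, 4)) = Rational(277, 4)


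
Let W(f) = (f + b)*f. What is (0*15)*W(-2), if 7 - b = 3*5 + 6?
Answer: 0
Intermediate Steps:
b = -14 (b = 7 - (3*5 + 6) = 7 - (15 + 6) = 7 - 1*21 = 7 - 21 = -14)
W(f) = f*(-14 + f) (W(f) = (f - 14)*f = (-14 + f)*f = f*(-14 + f))
(0*15)*W(-2) = (0*15)*(-2*(-14 - 2)) = 0*(-2*(-16)) = 0*32 = 0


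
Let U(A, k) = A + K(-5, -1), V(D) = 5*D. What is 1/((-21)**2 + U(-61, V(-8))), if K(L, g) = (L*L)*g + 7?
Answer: 1/362 ≈ 0.0027624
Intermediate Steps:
K(L, g) = 7 + g*L**2 (K(L, g) = L**2*g + 7 = g*L**2 + 7 = 7 + g*L**2)
U(A, k) = -18 + A (U(A, k) = A + (7 - 1*(-5)**2) = A + (7 - 1*25) = A + (7 - 25) = A - 18 = -18 + A)
1/((-21)**2 + U(-61, V(-8))) = 1/((-21)**2 + (-18 - 61)) = 1/(441 - 79) = 1/362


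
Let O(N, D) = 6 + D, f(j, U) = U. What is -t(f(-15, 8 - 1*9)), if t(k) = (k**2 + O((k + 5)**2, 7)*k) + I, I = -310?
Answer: 322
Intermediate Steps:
t(k) = -310 + k**2 + 13*k (t(k) = (k**2 + (6 + 7)*k) - 310 = (k**2 + 13*k) - 310 = -310 + k**2 + 13*k)
-t(f(-15, 8 - 1*9)) = -(-310 + (8 - 1*9)**2 + 13*(8 - 1*9)) = -(-310 + (8 - 9)**2 + 13*(8 - 9)) = -(-310 + (-1)**2 + 13*(-1)) = -(-310 + 1 - 13) = -1*(-322) = 322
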